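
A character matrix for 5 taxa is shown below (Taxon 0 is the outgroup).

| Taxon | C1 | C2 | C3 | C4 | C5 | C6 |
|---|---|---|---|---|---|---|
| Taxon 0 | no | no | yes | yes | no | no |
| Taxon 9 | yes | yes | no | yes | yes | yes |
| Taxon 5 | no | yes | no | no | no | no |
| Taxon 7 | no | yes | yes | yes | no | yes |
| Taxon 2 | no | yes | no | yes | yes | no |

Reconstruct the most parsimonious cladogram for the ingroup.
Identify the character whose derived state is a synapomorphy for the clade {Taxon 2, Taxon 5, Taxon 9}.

Character polarity is set by the outgroup: the derived state is whichever differs from the outgroup's state, so for C3, C4 the derived state is 'no', and for the remaining characters it is 'yes'.
C1: derived state 'yes' in Taxon 9 only — an autapomorphy, so it tells us nothing about relationships among taxa.
C2 (derived state 'yes') is shared by all ingroup taxa — unites the whole ingroup.
C3: derived state 'no' in Taxon 2, Taxon 5, and Taxon 9 only — synapomorphy for {Taxon 2, Taxon 5, Taxon 9}.
C4: derived state 'no' in Taxon 5 only — an autapomorphy, so it tells us nothing about relationships among taxa.
Only Taxon 2 and Taxon 9 show the derived state 'yes' for C5, supporting them as a clade.
C6 groups Taxon 7 and Taxon 9, which is incompatible with the clades supported by the remaining characters; treating it as convergent (homoplasy) costs fewer steps than any alternative tree.
Most parsimonious ingroup topology: (((Taxon 9,Taxon 2),Taxon 5),Taxon 7).
The clade {Taxon 2, Taxon 5, Taxon 9} is supported by C3: its derived state 'no' occurs in exactly those taxa and in no other taxon (including the outgroup).

C3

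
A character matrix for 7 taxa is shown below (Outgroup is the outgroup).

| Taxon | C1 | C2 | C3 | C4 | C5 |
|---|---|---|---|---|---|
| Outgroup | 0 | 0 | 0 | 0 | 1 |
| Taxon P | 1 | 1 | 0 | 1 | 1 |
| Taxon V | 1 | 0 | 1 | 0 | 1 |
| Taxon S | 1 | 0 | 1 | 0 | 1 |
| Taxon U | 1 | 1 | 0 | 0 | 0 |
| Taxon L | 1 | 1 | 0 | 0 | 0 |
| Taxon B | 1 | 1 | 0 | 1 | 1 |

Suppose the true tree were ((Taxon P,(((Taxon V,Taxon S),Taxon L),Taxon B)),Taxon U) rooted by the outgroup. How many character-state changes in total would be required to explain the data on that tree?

8

Map each character onto ((Taxon P,(((Taxon V,Taxon S),Taxon L),Taxon B)),Taxon U) (rooted by Outgroup) and count the minimum state changes it requires (Fitch parsimony):
C1: 1; C2: 2; C3: 1; C4: 2; C5: 2.
Total tree length = 8.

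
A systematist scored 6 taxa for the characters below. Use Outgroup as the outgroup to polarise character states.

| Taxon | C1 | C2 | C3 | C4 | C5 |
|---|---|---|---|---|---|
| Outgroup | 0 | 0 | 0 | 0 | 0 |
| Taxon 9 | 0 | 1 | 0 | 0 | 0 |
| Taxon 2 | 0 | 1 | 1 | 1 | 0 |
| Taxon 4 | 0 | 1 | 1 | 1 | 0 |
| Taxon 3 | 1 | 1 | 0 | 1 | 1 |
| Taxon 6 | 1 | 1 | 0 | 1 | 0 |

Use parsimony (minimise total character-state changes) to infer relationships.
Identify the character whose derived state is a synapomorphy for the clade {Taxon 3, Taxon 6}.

The outgroup has state '0' for every character, so '1' is the derived state throughout.
C1: derived state '1' in Taxon 3 and Taxon 6 only — synapomorphy for {Taxon 3, Taxon 6}.
C2 (derived state '1') is shared by all ingroup taxa — unites the whole ingroup.
C3: derived state '1' in Taxon 2 and Taxon 4 only — synapomorphy for {Taxon 2, Taxon 4}.
C4 (derived state '1') is shared by Taxon 2, Taxon 3, Taxon 4, and Taxon 6 — a synapomorphy uniting that clade.
C5 (derived state '1') is unique to Taxon 3 (autapomorphy; uninformative for grouping).
Most parsimonious ingroup topology: (Taxon 9,((Taxon 2,Taxon 4),(Taxon 3,Taxon 6))).
The clade {Taxon 3, Taxon 6} is supported by C1: its derived state '1' occurs in exactly those taxa and in no other taxon (including the outgroup).

C1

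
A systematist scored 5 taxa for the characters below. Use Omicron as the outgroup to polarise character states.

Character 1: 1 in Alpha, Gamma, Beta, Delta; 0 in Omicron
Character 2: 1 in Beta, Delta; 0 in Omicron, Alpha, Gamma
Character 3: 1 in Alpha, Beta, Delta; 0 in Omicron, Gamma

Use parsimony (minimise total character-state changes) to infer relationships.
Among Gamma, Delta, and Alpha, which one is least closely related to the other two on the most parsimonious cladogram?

Gamma

The outgroup has state '0' for every character, so '1' is the derived state throughout.
All ingroup taxa share the derived state '1' for Character 1; it defines the ingroup but does not resolve relationships within it.
Only Beta and Delta show the derived state '1' for Character 2, supporting them as a clade.
Only Alpha, Beta, and Delta show the derived state '1' for Character 3, supporting them as a clade.
Most parsimonious ingroup topology: ((Alpha,(Beta,Delta)),Gamma).
Delta and Alpha share a more recent common ancestor with each other than either does with Gamma, so Gamma is the least closely related of the three.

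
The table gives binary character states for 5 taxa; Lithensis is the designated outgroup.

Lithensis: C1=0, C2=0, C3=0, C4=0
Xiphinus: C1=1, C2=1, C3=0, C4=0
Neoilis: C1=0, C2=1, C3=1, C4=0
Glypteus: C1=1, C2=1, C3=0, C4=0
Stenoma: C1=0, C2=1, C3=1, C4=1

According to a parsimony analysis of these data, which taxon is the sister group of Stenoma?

Neoilis

The outgroup has state '0' for every character, so '1' is the derived state throughout.
Only Glypteus and Xiphinus show the derived state '1' for C1, supporting them as a clade.
All ingroup taxa share the derived state '1' for C2; it defines the ingroup but does not resolve relationships within it.
Only Neoilis and Stenoma show the derived state '1' for C3, supporting them as a clade.
C4 (derived state '1') is unique to Stenoma (autapomorphy; uninformative for grouping).
Most parsimonious ingroup topology: ((Xiphinus,Glypteus),(Neoilis,Stenoma)).
Stenoma and Neoilis form a cherry on this tree, so they are sister taxa.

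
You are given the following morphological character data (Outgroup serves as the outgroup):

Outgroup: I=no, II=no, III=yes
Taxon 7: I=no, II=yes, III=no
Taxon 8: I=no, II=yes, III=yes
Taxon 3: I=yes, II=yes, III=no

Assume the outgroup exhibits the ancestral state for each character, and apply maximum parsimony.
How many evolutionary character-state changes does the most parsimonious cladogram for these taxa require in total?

Character polarity is set by the outgroup: the derived state is whichever differs from the outgroup's state, so for III the derived state is 'no', and for the remaining characters it is 'yes'.
I (derived state 'yes') is unique to Taxon 3 (autapomorphy; uninformative for grouping).
II (derived state 'yes') is shared by all ingroup taxa — unites the whole ingroup.
Only Taxon 3 and Taxon 7 show the derived state 'no' for III, supporting them as a clade.
Most parsimonious ingroup topology: ((Taxon 7,Taxon 3),Taxon 8).
Changes per character on this tree: I: 1; II: 1; III: 1.
Total = 3.

3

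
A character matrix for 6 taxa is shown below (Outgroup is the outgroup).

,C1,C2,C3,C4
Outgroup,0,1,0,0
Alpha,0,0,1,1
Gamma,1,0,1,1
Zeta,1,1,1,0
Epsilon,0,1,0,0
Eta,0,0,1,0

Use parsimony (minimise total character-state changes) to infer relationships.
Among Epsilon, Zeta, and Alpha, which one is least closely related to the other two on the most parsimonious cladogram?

Epsilon

Character polarity is set by the outgroup: the derived state is whichever differs from the outgroup's state, so for C2 the derived state is '0', and for the remaining characters it is '1'.
C1 (state '1') occurs in Gamma and Zeta but conflicts with the nesting implied by the other characters — most parsimoniously interpreted as homoplasy.
C2: derived state '0' in Alpha, Eta, and Gamma only — synapomorphy for {Alpha, Eta, Gamma}.
C3 (derived state '1') is shared by Alpha, Eta, Gamma, and Zeta — a synapomorphy uniting that clade.
C4 (derived state '1') is shared by Alpha and Gamma — a synapomorphy uniting that clade.
Most parsimonious ingroup topology: ((((Alpha,Gamma),Eta),Zeta),Epsilon).
Alpha and Zeta share a more recent common ancestor with each other than either does with Epsilon, so Epsilon is the least closely related of the three.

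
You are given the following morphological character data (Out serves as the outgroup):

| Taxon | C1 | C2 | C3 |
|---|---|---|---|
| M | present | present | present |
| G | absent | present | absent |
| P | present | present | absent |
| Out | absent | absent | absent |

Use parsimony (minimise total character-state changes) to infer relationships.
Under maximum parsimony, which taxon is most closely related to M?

P

The outgroup has state 'absent' for every character, so 'present' is the derived state throughout.
C1 (derived state 'present') is shared by M and P — a synapomorphy uniting that clade.
All ingroup taxa share the derived state 'present' for C2; it defines the ingroup but does not resolve relationships within it.
C3 (derived state 'present') is unique to M (autapomorphy; uninformative for grouping).
Most parsimonious ingroup topology: (G,(M,P)).
M and P form a cherry on this tree, so they are sister taxa.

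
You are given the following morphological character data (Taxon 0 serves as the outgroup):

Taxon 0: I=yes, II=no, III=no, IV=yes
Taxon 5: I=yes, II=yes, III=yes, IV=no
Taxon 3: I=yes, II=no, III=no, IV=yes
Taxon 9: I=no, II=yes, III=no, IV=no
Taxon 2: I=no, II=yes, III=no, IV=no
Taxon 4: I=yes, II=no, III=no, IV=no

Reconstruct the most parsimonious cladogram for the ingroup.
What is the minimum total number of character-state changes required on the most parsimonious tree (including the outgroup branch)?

4

Character polarity is set by the outgroup: the derived state is whichever differs from the outgroup's state, so for I, IV the derived state is 'no', and for the remaining characters it is 'yes'.
Only Taxon 2 and Taxon 9 show the derived state 'no' for I, supporting them as a clade.
Only Taxon 2, Taxon 5, and Taxon 9 show the derived state 'yes' for II, supporting them as a clade.
III: derived state 'yes' in Taxon 5 only — an autapomorphy, so it tells us nothing about relationships among taxa.
IV: derived state 'no' in Taxon 2, Taxon 4, Taxon 5, and Taxon 9 only — synapomorphy for {Taxon 2, Taxon 4, Taxon 5, Taxon 9}.
Most parsimonious ingroup topology: (((Taxon 5,(Taxon 9,Taxon 2)),Taxon 4),Taxon 3).
Changes per character on this tree: I: 1; II: 1; III: 1; IV: 1.
Total = 4.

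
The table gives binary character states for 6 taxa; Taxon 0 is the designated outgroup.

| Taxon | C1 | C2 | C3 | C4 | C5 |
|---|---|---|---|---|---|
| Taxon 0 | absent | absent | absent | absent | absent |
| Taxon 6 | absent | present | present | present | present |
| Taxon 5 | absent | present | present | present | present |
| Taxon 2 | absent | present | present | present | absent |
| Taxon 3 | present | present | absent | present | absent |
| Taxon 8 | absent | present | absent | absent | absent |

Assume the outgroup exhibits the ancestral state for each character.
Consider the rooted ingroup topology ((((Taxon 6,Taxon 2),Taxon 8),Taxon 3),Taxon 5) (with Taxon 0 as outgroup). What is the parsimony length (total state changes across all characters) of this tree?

8

Map each character onto ((((Taxon 6,Taxon 2),Taxon 8),Taxon 3),Taxon 5) (rooted by Taxon 0) and count the minimum state changes it requires (Fitch parsimony):
C1: 1; C2: 1; C3: 2; C4: 2; C5: 2.
Total tree length = 8.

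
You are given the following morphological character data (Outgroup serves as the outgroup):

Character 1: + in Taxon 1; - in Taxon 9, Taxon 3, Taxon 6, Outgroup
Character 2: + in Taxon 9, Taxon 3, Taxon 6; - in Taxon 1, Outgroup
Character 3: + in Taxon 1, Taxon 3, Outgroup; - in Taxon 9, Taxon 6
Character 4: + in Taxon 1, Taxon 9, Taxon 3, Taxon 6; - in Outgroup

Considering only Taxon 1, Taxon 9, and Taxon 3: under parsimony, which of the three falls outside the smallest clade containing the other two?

Taxon 1

Character polarity is set by the outgroup: the derived state is whichever differs from the outgroup's state, so for Character 3 the derived state is '-', and for the remaining characters it is '+'.
Character 1: derived state '+' in Taxon 1 only — an autapomorphy, so it tells us nothing about relationships among taxa.
Only Taxon 3, Taxon 6, and Taxon 9 show the derived state '+' for Character 2, supporting them as a clade.
Character 3: derived state '-' in Taxon 6 and Taxon 9 only — synapomorphy for {Taxon 6, Taxon 9}.
Character 4 (derived state '+') is shared by all ingroup taxa — unites the whole ingroup.
Most parsimonious ingroup topology: (Taxon 1,((Taxon 6,Taxon 9),Taxon 3)).
Taxon 9 and Taxon 3 share a more recent common ancestor with each other than either does with Taxon 1, so Taxon 1 is the least closely related of the three.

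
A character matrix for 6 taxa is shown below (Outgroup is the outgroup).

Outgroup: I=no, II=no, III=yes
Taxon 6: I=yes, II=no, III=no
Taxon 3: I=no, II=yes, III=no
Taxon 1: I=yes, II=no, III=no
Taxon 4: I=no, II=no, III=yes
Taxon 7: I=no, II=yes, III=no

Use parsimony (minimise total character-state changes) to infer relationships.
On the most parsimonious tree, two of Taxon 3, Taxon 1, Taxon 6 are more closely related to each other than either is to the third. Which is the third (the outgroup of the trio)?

Taxon 3

Character polarity is set by the outgroup: the derived state is whichever differs from the outgroup's state, so for III the derived state is 'no', and for the remaining characters it is 'yes'.
Only Taxon 1 and Taxon 6 show the derived state 'yes' for I, supporting them as a clade.
II: derived state 'yes' in Taxon 3 and Taxon 7 only — synapomorphy for {Taxon 3, Taxon 7}.
III: derived state 'no' in Taxon 1, Taxon 3, Taxon 6, and Taxon 7 only — synapomorphy for {Taxon 1, Taxon 3, Taxon 6, Taxon 7}.
Most parsimonious ingroup topology: (((Taxon 6,Taxon 1),(Taxon 3,Taxon 7)),Taxon 4).
Taxon 1 and Taxon 6 share a more recent common ancestor with each other than either does with Taxon 3, so Taxon 3 is the least closely related of the three.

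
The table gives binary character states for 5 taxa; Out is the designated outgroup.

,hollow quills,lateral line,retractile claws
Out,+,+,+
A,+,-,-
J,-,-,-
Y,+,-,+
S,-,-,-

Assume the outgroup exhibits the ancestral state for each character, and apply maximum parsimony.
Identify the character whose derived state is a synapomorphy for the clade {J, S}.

The outgroup has state '+' for every character, so '-' is the derived state throughout.
hollow quills (derived state '-') is shared by J and S — a synapomorphy uniting that clade.
lateral line (derived state '-') is shared by all ingroup taxa — unites the whole ingroup.
retractile claws: derived state '-' in A, J, and S only — synapomorphy for {A, J, S}.
Most parsimonious ingroup topology: ((A,(J,S)),Y).
The clade {J, S} is supported by hollow quills: its derived state '-' occurs in exactly those taxa and in no other taxon (including the outgroup).

hollow quills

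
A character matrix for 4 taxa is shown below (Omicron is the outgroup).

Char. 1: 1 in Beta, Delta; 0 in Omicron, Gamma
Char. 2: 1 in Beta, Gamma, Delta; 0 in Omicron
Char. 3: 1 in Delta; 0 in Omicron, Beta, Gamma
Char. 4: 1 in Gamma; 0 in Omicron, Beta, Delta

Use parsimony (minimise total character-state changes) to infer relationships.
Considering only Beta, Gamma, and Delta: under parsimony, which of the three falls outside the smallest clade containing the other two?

Gamma

The outgroup has state '0' for every character, so '1' is the derived state throughout.
Char. 1 (derived state '1') is shared by Beta and Delta — a synapomorphy uniting that clade.
Char. 2 (derived state '1') is shared by all ingroup taxa — unites the whole ingroup.
Char. 3 (derived state '1') is unique to Delta (autapomorphy; uninformative for grouping).
Char. 4 (derived state '1') is unique to Gamma (autapomorphy; uninformative for grouping).
Most parsimonious ingroup topology: ((Beta,Delta),Gamma).
Delta and Beta share a more recent common ancestor with each other than either does with Gamma, so Gamma is the least closely related of the three.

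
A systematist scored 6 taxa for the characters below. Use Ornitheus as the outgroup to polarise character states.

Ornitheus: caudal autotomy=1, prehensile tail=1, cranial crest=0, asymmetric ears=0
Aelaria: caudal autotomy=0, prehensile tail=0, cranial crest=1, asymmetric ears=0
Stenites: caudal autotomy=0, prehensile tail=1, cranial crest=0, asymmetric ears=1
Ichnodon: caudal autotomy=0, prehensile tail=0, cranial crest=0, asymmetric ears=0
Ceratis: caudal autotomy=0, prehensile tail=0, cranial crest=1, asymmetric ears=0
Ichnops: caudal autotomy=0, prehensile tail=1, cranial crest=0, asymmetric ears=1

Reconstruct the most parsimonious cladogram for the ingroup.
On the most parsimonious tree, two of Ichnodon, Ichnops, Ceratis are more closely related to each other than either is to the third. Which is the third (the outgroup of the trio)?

Character polarity is set by the outgroup: the derived state is whichever differs from the outgroup's state, so for caudal autotomy, prehensile tail the derived state is '0', and for the remaining characters it is '1'.
All ingroup taxa share the derived state '0' for caudal autotomy; it defines the ingroup but does not resolve relationships within it.
prehensile tail: derived state '0' in Aelaria, Ceratis, and Ichnodon only — synapomorphy for {Aelaria, Ceratis, Ichnodon}.
Only Aelaria and Ceratis show the derived state '1' for cranial crest, supporting them as a clade.
asymmetric ears: derived state '1' in Ichnops and Stenites only — synapomorphy for {Ichnops, Stenites}.
Most parsimonious ingroup topology: (((Aelaria,Ceratis),Ichnodon),(Stenites,Ichnops)).
Ichnodon and Ceratis share a more recent common ancestor with each other than either does with Ichnops, so Ichnops is the least closely related of the three.

Ichnops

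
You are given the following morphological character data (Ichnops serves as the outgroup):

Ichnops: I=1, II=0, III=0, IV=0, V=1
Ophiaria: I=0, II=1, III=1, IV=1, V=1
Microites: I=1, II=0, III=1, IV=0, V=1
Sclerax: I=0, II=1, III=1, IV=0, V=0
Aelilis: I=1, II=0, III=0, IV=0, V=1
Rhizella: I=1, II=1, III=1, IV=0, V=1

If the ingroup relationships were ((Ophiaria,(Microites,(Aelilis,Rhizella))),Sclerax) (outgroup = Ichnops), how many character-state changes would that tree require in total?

Map each character onto ((Ophiaria,(Microites,(Aelilis,Rhizella))),Sclerax) (rooted by Ichnops) and count the minimum state changes it requires (Fitch parsimony):
I: 2; II: 3; III: 2; IV: 1; V: 1.
Total tree length = 9.

9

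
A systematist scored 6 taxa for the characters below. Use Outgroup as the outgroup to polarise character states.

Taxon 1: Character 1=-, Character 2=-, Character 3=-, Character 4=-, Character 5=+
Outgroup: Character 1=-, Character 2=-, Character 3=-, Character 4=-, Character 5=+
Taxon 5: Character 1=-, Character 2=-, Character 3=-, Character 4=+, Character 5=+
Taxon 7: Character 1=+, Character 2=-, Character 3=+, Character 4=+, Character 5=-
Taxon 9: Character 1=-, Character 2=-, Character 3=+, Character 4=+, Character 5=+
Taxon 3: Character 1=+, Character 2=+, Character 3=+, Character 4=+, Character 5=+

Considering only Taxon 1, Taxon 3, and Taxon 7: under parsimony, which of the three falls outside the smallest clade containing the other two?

Character polarity is set by the outgroup: the derived state is whichever differs from the outgroup's state, so for Character 5 the derived state is '-', and for the remaining characters it is '+'.
Only Taxon 3 and Taxon 7 show the derived state '+' for Character 1, supporting them as a clade.
Character 2 (derived state '+') is unique to Taxon 3 (autapomorphy; uninformative for grouping).
Character 3: derived state '+' in Taxon 3, Taxon 7, and Taxon 9 only — synapomorphy for {Taxon 3, Taxon 7, Taxon 9}.
Character 4: derived state '+' in Taxon 3, Taxon 5, Taxon 7, and Taxon 9 only — synapomorphy for {Taxon 3, Taxon 5, Taxon 7, Taxon 9}.
Character 5 (derived state '-') is unique to Taxon 7 (autapomorphy; uninformative for grouping).
Most parsimonious ingroup topology: ((((Taxon 7,Taxon 3),Taxon 9),Taxon 5),Taxon 1).
Taxon 3 and Taxon 7 share a more recent common ancestor with each other than either does with Taxon 1, so Taxon 1 is the least closely related of the three.

Taxon 1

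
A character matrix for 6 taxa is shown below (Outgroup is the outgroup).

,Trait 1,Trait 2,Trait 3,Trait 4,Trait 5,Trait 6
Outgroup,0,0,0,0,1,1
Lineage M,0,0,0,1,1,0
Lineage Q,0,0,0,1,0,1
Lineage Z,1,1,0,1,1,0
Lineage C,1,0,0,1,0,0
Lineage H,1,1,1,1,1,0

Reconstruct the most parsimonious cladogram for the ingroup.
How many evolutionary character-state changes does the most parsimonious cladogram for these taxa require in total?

Character polarity is set by the outgroup: the derived state is whichever differs from the outgroup's state, so for Trait 5, Trait 6 the derived state is '0', and for the remaining characters it is '1'.
Trait 1: derived state '1' in Lineage C, Lineage H, and Lineage Z only — synapomorphy for {Lineage C, Lineage H, Lineage Z}.
Only Lineage H and Lineage Z show the derived state '1' for Trait 2, supporting them as a clade.
Trait 3 (derived state '1') is unique to Lineage H (autapomorphy; uninformative for grouping).
All ingroup taxa share the derived state '1' for Trait 4; it defines the ingroup but does not resolve relationships within it.
Trait 5 groups Lineage C and Lineage Q, which is incompatible with the clades supported by the remaining characters; treating it as convergent (homoplasy) costs fewer steps than any alternative tree.
Trait 6: derived state '0' in Lineage C, Lineage H, Lineage M, and Lineage Z only — synapomorphy for {Lineage C, Lineage H, Lineage M, Lineage Z}.
Most parsimonious ingroup topology: ((Lineage M,((Lineage Z,Lineage H),Lineage C)),Lineage Q).
Changes per character on this tree: Trait 1: 1; Trait 2: 1; Trait 3: 1; Trait 4: 1; Trait 5: 2; Trait 6: 1.
Total = 7.

7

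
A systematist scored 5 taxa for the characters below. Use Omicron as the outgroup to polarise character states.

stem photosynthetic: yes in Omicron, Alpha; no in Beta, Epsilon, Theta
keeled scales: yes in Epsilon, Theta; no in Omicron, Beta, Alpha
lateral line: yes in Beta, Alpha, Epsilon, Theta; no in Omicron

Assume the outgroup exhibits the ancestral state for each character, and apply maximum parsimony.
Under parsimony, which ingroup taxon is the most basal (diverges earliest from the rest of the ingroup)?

Character polarity is set by the outgroup: the derived state is whichever differs from the outgroup's state, so for stem photosynthetic the derived state is 'no', and for the remaining characters it is 'yes'.
Only Beta, Epsilon, and Theta show the derived state 'no' for stem photosynthetic, supporting them as a clade.
keeled scales (derived state 'yes') is shared by Epsilon and Theta — a synapomorphy uniting that clade.
lateral line (derived state 'yes') is shared by all ingroup taxa — unites the whole ingroup.
Most parsimonious ingroup topology: ((Beta,(Epsilon,Theta)),Alpha).
Alpha is sister to the clade containing all other ingroup taxa, so it is the earliest-diverging (most basal) ingroup lineage.

Alpha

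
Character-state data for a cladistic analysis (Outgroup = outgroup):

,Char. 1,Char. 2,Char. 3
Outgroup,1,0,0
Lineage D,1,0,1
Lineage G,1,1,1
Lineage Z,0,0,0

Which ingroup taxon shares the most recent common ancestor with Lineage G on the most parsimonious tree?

Character polarity is set by the outgroup: the derived state is whichever differs from the outgroup's state, so for Char. 1 the derived state is '0', and for the remaining characters it is '1'.
Char. 1: derived state '0' in Lineage Z only — an autapomorphy, so it tells us nothing about relationships among taxa.
Char. 2: derived state '1' in Lineage G only — an autapomorphy, so it tells us nothing about relationships among taxa.
Char. 3 (derived state '1') is shared by Lineage D and Lineage G — a synapomorphy uniting that clade.
Most parsimonious ingroup topology: ((Lineage D,Lineage G),Lineage Z).
Lineage G and Lineage D form a cherry on this tree, so they are sister taxa.

Lineage D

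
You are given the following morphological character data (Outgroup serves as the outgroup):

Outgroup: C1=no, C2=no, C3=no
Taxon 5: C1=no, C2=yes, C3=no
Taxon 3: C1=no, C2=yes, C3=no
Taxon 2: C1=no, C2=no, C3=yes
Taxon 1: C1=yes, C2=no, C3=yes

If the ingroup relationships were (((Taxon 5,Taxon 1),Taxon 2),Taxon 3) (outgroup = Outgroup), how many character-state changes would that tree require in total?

5

Map each character onto (((Taxon 5,Taxon 1),Taxon 2),Taxon 3) (rooted by Outgroup) and count the minimum state changes it requires (Fitch parsimony):
C1: 1; C2: 2; C3: 2.
Total tree length = 5.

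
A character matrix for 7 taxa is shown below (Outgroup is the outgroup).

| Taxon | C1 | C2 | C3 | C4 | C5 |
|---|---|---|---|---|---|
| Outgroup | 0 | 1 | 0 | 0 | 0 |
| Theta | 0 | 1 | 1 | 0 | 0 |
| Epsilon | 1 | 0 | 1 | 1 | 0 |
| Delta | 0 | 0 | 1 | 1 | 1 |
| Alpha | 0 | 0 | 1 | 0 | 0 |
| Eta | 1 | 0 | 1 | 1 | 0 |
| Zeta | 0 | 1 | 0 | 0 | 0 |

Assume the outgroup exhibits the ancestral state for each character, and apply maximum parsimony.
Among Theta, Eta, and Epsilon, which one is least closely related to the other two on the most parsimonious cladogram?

Character polarity is set by the outgroup: the derived state is whichever differs from the outgroup's state, so for C2 the derived state is '0', and for the remaining characters it is '1'.
C1 (derived state '1') is shared by Epsilon and Eta — a synapomorphy uniting that clade.
Only Alpha, Delta, Epsilon, and Eta show the derived state '0' for C2, supporting them as a clade.
Only Alpha, Delta, Epsilon, Eta, and Theta show the derived state '1' for C3, supporting them as a clade.
C4: derived state '1' in Delta, Epsilon, and Eta only — synapomorphy for {Delta, Epsilon, Eta}.
C5: derived state '1' in Delta only — an autapomorphy, so it tells us nothing about relationships among taxa.
Most parsimonious ingroup topology: ((Theta,(((Epsilon,Eta),Delta),Alpha)),Zeta).
Epsilon and Eta share a more recent common ancestor with each other than either does with Theta, so Theta is the least closely related of the three.

Theta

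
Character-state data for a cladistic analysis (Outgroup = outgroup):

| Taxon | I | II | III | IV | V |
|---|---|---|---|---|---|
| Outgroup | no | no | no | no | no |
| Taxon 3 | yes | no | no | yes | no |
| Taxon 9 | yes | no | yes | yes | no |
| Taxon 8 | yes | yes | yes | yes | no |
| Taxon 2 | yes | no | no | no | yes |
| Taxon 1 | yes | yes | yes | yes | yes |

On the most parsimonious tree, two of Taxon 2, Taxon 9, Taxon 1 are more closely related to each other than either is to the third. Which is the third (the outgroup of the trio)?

Taxon 2

The outgroup has state 'no' for every character, so 'yes' is the derived state throughout.
I (derived state 'yes') is shared by all ingroup taxa — unites the whole ingroup.
II: derived state 'yes' in Taxon 1 and Taxon 8 only — synapomorphy for {Taxon 1, Taxon 8}.
III (derived state 'yes') is shared by Taxon 1, Taxon 8, and Taxon 9 — a synapomorphy uniting that clade.
IV (derived state 'yes') is shared by Taxon 1, Taxon 3, Taxon 8, and Taxon 9 — a synapomorphy uniting that clade.
V groups Taxon 1 and Taxon 2, which is incompatible with the clades supported by the remaining characters; treating it as convergent (homoplasy) costs fewer steps than any alternative tree.
Most parsimonious ingroup topology: ((Taxon 3,(Taxon 9,(Taxon 8,Taxon 1))),Taxon 2).
Taxon 9 and Taxon 1 share a more recent common ancestor with each other than either does with Taxon 2, so Taxon 2 is the least closely related of the three.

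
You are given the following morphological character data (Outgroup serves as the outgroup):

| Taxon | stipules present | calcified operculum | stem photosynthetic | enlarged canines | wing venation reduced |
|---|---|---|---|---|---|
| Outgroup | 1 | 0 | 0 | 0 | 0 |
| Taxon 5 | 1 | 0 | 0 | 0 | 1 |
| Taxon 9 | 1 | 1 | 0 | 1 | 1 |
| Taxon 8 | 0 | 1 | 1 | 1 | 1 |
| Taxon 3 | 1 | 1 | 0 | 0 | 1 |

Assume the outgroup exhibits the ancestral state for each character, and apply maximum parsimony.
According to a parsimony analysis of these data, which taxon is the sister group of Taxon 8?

Character polarity is set by the outgroup: the derived state is whichever differs from the outgroup's state, so for stipules present the derived state is '0', and for the remaining characters it is '1'.
stipules present (derived state '0') is unique to Taxon 8 (autapomorphy; uninformative for grouping).
calcified operculum (derived state '1') is shared by Taxon 3, Taxon 8, and Taxon 9 — a synapomorphy uniting that clade.
stem photosynthetic: derived state '1' in Taxon 8 only — an autapomorphy, so it tells us nothing about relationships among taxa.
enlarged canines: derived state '1' in Taxon 8 and Taxon 9 only — synapomorphy for {Taxon 8, Taxon 9}.
All ingroup taxa share the derived state '1' for wing venation reduced; it defines the ingroup but does not resolve relationships within it.
Most parsimonious ingroup topology: (Taxon 5,((Taxon 9,Taxon 8),Taxon 3)).
Taxon 8 and Taxon 9 form a cherry on this tree, so they are sister taxa.

Taxon 9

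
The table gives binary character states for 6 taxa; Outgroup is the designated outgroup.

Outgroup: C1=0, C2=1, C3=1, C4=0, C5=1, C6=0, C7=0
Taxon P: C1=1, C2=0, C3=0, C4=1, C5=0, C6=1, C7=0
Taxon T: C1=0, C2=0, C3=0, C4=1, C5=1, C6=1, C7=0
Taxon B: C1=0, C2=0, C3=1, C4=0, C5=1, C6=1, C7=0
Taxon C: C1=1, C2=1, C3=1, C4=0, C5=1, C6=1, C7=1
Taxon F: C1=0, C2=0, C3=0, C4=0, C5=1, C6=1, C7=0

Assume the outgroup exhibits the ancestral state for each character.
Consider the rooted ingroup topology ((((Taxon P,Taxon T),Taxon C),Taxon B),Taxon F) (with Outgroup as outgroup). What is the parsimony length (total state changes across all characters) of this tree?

10

Map each character onto ((((Taxon P,Taxon T),Taxon C),Taxon B),Taxon F) (rooted by Outgroup) and count the minimum state changes it requires (Fitch parsimony):
C1: 2; C2: 2; C3: 2; C4: 1; C5: 1; C6: 1; C7: 1.
Total tree length = 10.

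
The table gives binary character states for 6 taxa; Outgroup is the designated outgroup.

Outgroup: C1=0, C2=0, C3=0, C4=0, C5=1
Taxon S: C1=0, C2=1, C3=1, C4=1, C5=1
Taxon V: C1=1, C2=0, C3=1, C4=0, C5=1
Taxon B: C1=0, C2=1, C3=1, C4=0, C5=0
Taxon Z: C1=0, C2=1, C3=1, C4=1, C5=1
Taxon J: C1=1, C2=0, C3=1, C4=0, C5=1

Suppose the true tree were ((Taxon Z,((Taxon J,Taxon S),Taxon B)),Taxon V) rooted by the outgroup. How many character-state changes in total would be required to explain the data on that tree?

8

Map each character onto ((Taxon Z,((Taxon J,Taxon S),Taxon B)),Taxon V) (rooted by Outgroup) and count the minimum state changes it requires (Fitch parsimony):
C1: 2; C2: 2; C3: 1; C4: 2; C5: 1.
Total tree length = 8.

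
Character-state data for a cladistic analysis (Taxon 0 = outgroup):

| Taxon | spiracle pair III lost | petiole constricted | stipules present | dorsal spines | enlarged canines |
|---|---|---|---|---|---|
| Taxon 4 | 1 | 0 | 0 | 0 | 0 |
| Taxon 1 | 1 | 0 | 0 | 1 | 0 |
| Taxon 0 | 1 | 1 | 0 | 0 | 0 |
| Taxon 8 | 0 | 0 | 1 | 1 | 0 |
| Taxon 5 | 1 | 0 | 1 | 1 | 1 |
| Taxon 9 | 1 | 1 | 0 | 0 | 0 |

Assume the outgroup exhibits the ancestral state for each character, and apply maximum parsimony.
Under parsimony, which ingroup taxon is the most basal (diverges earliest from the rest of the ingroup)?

Character polarity is set by the outgroup: the derived state is whichever differs from the outgroup's state, so for spiracle pair III lost, petiole constricted the derived state is '0', and for the remaining characters it is '1'.
spiracle pair III lost (derived state '0') is unique to Taxon 8 (autapomorphy; uninformative for grouping).
petiole constricted (derived state '0') is shared by Taxon 1, Taxon 4, Taxon 5, and Taxon 8 — a synapomorphy uniting that clade.
stipules present: derived state '1' in Taxon 5 and Taxon 8 only — synapomorphy for {Taxon 5, Taxon 8}.
Only Taxon 1, Taxon 5, and Taxon 8 show the derived state '1' for dorsal spines, supporting them as a clade.
enlarged canines: derived state '1' in Taxon 5 only — an autapomorphy, so it tells us nothing about relationships among taxa.
Most parsimonious ingroup topology: ((Taxon 4,((Taxon 5,Taxon 8),Taxon 1)),Taxon 9).
Taxon 9 is sister to the clade containing all other ingroup taxa, so it is the earliest-diverging (most basal) ingroup lineage.

Taxon 9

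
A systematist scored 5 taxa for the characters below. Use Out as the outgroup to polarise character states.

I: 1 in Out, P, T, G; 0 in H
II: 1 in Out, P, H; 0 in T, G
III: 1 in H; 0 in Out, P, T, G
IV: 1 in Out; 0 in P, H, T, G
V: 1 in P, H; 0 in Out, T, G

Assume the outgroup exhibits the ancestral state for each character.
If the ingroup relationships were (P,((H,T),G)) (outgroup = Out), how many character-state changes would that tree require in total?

Map each character onto (P,((H,T),G)) (rooted by Out) and count the minimum state changes it requires (Fitch parsimony):
I: 1; II: 2; III: 1; IV: 1; V: 2.
Total tree length = 7.

7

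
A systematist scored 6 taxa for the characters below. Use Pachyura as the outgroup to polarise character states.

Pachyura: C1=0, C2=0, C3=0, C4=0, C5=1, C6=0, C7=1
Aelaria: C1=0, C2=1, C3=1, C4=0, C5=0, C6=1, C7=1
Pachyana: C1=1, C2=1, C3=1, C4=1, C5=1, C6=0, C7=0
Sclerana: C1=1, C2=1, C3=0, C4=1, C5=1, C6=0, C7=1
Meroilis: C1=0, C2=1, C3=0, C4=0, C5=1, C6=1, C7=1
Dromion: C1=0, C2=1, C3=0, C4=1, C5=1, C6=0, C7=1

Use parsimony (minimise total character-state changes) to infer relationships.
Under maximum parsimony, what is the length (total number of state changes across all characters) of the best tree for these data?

8

Character polarity is set by the outgroup: the derived state is whichever differs from the outgroup's state, so for C5, C7 the derived state is '0', and for the remaining characters it is '1'.
C1: derived state '1' in Pachyana and Sclerana only — synapomorphy for {Pachyana, Sclerana}.
All ingroup taxa share the derived state '1' for C2; it defines the ingroup but does not resolve relationships within it.
C3 groups Aelaria and Pachyana, which is incompatible with the clades supported by the remaining characters; treating it as convergent (homoplasy) costs fewer steps than any alternative tree.
Only Dromion, Pachyana, and Sclerana show the derived state '1' for C4, supporting them as a clade.
C5: derived state '0' in Aelaria only — an autapomorphy, so it tells us nothing about relationships among taxa.
C6 (derived state '1') is shared by Aelaria and Meroilis — a synapomorphy uniting that clade.
C7 (derived state '0') is unique to Pachyana (autapomorphy; uninformative for grouping).
Most parsimonious ingroup topology: ((Aelaria,Meroilis),((Pachyana,Sclerana),Dromion)).
Changes per character on this tree: C1: 1; C2: 1; C3: 2; C4: 1; C5: 1; C6: 1; C7: 1.
Total = 8.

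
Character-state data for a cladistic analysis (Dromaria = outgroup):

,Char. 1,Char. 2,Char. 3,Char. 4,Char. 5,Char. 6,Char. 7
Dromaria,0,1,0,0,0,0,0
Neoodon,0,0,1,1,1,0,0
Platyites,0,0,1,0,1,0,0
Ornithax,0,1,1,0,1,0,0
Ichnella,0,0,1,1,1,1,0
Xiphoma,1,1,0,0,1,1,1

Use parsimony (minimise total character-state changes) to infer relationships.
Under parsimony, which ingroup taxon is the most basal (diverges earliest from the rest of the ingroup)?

Character polarity is set by the outgroup: the derived state is whichever differs from the outgroup's state, so for Char. 2 the derived state is '0', and for the remaining characters it is '1'.
Char. 1: derived state '1' in Xiphoma only — an autapomorphy, so it tells us nothing about relationships among taxa.
Char. 2: derived state '0' in Ichnella, Neoodon, and Platyites only — synapomorphy for {Ichnella, Neoodon, Platyites}.
Char. 3: derived state '1' in Ichnella, Neoodon, Ornithax, and Platyites only — synapomorphy for {Ichnella, Neoodon, Ornithax, Platyites}.
Char. 4 (derived state '1') is shared by Ichnella and Neoodon — a synapomorphy uniting that clade.
Char. 5 (derived state '1') is shared by all ingroup taxa — unites the whole ingroup.
Char. 6 (state '1') occurs in Ichnella and Xiphoma but conflicts with the nesting implied by the other characters — most parsimoniously interpreted as homoplasy.
Char. 7: derived state '1' in Xiphoma only — an autapomorphy, so it tells us nothing about relationships among taxa.
Most parsimonious ingroup topology: ((((Neoodon,Ichnella),Platyites),Ornithax),Xiphoma).
Xiphoma is sister to the clade containing all other ingroup taxa, so it is the earliest-diverging (most basal) ingroup lineage.

Xiphoma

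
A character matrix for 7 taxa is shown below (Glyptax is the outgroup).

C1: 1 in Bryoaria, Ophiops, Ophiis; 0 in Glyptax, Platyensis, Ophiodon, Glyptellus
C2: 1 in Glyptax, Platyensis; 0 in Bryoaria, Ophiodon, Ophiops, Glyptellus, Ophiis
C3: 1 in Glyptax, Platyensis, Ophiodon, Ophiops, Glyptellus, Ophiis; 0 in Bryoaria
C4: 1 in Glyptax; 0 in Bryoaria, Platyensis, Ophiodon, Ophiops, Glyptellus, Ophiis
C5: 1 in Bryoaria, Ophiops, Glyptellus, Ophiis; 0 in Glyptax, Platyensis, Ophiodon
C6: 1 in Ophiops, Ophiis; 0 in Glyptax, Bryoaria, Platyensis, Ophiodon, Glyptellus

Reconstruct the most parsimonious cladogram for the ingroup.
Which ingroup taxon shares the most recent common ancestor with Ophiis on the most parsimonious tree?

Ophiops

Character polarity is set by the outgroup: the derived state is whichever differs from the outgroup's state, so for C2, C3, C4 the derived state is '0', and for the remaining characters it is '1'.
C1 (derived state '1') is shared by Bryoaria, Ophiis, and Ophiops — a synapomorphy uniting that clade.
Only Bryoaria, Glyptellus, Ophiis, Ophiodon, and Ophiops show the derived state '0' for C2, supporting them as a clade.
C3 (derived state '0') is unique to Bryoaria (autapomorphy; uninformative for grouping).
C4 (derived state '0') is shared by all ingroup taxa — unites the whole ingroup.
Only Bryoaria, Glyptellus, Ophiis, and Ophiops show the derived state '1' for C5, supporting them as a clade.
C6 (derived state '1') is shared by Ophiis and Ophiops — a synapomorphy uniting that clade.
Most parsimonious ingroup topology: ((((Bryoaria,(Ophiops,Ophiis)),Glyptellus),Ophiodon),Platyensis).
Ophiis and Ophiops form a cherry on this tree, so they are sister taxa.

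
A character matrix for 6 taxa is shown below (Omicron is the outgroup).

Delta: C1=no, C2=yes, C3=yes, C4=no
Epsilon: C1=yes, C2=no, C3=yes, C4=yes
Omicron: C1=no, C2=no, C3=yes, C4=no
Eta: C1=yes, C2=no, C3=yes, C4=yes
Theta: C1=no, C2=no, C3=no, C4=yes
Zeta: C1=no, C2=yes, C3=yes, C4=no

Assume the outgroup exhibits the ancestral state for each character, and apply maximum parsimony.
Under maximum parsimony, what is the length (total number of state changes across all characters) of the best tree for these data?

4

Character polarity is set by the outgroup: the derived state is whichever differs from the outgroup's state, so for C3 the derived state is 'no', and for the remaining characters it is 'yes'.
Only Epsilon and Eta show the derived state 'yes' for C1, supporting them as a clade.
C2: derived state 'yes' in Delta and Zeta only — synapomorphy for {Delta, Zeta}.
C3: derived state 'no' in Theta only — an autapomorphy, so it tells us nothing about relationships among taxa.
C4: derived state 'yes' in Epsilon, Eta, and Theta only — synapomorphy for {Epsilon, Eta, Theta}.
Most parsimonious ingroup topology: ((Theta,(Epsilon,Eta)),(Delta,Zeta)).
Changes per character on this tree: C1: 1; C2: 1; C3: 1; C4: 1.
Total = 4.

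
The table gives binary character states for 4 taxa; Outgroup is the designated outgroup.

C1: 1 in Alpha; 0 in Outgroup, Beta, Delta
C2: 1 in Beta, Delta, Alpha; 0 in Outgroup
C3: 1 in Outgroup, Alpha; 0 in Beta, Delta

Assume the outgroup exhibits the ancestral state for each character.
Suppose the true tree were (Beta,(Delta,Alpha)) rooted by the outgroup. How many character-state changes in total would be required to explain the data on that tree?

4

Map each character onto (Beta,(Delta,Alpha)) (rooted by Outgroup) and count the minimum state changes it requires (Fitch parsimony):
C1: 1; C2: 1; C3: 2.
Total tree length = 4.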